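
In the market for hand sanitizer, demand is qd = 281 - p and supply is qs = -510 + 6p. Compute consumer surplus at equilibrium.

Consumer surplus = 14112

Equilibrium: 281 - p = -510 + 6p gives p* = 113, q* = 168.
Demand choke price (qd = 0): p = 281.
CS = ½(281 − 113)(168) = 14112.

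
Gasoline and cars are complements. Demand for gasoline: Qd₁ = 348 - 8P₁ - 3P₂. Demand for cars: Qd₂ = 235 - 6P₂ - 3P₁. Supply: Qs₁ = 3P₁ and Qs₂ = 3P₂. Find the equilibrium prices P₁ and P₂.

P₁ = 809/30, P₂ = 1541/90

Market 1: 348 - 8P₁ - 3P₂ = 3P₁ → 11P₁ + 3P₂ = 348.
Market 2: 9P₂ + 3P₁ = 235.
Eliminating P₂: 9×(1) − 3×(2) gives 90P₁ = 2427, so P₁ = 809/30.
Back-substitute into (2): P₂ = (235 − 3×809/30) / 9 = 1541/90.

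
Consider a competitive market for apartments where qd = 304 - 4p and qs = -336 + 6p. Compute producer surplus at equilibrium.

Producer surplus = 192

Equilibrium: 304 - 4p = -336 + 6p gives p* = 64, q* = 48.
Supply starts at p = 56 (where qs = 0).
PS = ½(64 − 56)(48) = 192.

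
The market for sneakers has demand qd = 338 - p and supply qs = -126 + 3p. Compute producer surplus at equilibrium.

Equilibrium: 338 - p = -126 + 3p gives p* = 116, q* = 222.
Supply starts at p = 42 (where qs = 0).
PS = ½(116 − 42)(222) = 8214.

Producer surplus = 8214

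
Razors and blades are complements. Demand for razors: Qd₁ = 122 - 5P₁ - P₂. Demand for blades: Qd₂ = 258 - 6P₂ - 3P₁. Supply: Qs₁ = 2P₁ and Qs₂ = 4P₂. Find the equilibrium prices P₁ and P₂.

P₁ = 962/67, P₂ = 1440/67

Market 1: 122 - 5P₁ - P₂ = 2P₁ → 7P₁ + P₂ = 122.
Market 2: 10P₂ + 3P₁ = 258.
Eliminating P₂: 10×(1) − 1×(2) gives 67P₁ = 962, so P₁ = 962/67.
Back-substitute into (2): P₂ = (258 − 3×962/67) / 10 = 1440/67.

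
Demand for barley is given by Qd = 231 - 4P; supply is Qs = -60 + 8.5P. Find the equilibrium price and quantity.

Set Qd = Qs: 231 - 4P = -60 + 8.5P.
291 = 12.5P, so P* = 23.28.
Q* = 231 − 4(23.28) = 137.88.

P* = 23.28, Q* = 137.88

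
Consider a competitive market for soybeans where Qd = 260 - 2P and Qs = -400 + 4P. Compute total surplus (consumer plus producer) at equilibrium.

Equilibrium: 260 - 2P = -400 + 4P gives P* = 110, Q* = 40.
Demand choke price: P = 130; supply starts at P = 100.
CS = ½(130 − 110)(40) = 400; PS = ½(110 − 100)(40) = 200.

Total surplus = 600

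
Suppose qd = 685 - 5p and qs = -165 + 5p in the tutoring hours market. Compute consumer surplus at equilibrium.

Consumer surplus = 6760

Equilibrium: 685 - 5p = -165 + 5p gives p* = 85, q* = 260.
Demand choke price (qd = 0): p = 137.
CS = ½(137 − 85)(260) = 6760.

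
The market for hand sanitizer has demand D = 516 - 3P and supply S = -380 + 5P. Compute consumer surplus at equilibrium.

Equilibrium: 516 - 3P = -380 + 5P gives P* = 112, Q* = 180.
Demand choke price (D = 0): P = 172.
CS = ½(172 − 112)(180) = 5400.

Consumer surplus = 5400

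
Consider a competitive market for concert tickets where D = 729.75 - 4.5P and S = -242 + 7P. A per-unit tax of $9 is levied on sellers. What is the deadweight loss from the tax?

Pre-tax equilibrium: P* = 84.5, Q* = 349.5.
Tax on sellers shifts supply to S = -242 + 7(P − 9) = -305 + 7P.
729.75 - 4.5P = -305 + 7P gives buyer price Pb = 4139/46; sellers receive Ps = 4139/46 − 9 = 3725/46.
New quantity: Q = 729.75 − 4.5(4139/46) = 14943/46.
DWL = ½ × 9 × (349.5 − 14943/46) = 5103/46.

Deadweight loss = 5103/46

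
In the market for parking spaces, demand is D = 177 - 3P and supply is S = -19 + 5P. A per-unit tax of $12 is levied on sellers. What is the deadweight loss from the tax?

Deadweight loss = 135

Pre-tax equilibrium: P* = 24.5, Q* = 103.5.
Tax on sellers shifts supply to S = -19 + 5(P − 12) = -79 + 5P.
177 - 3P = -79 + 5P gives buyer price Pb = 32; sellers receive Ps = 32 − 12 = 20.
New quantity: Q = 177 − 3(32) = 81.
DWL = ½ × 12 × (103.5 − 81) = 135.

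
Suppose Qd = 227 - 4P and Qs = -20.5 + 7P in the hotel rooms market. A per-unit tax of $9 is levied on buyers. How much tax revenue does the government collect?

Tax revenue = 11295/11

Pre-tax equilibrium: P* = 22.5, Q* = 137.
Tax on buyers shifts demand to Qd = 227 − 4(P + 9) = 191 - 4P.
191 - 4P = -20.5 + 7P gives seller price Ps = 423/22; buyers pay Pb = 423/22 + 9 = 621/22.
New quantity: Q = 227 − 4(621/22) = 1255/11.
Revenue = 9 × 1255/11 = 11295/11.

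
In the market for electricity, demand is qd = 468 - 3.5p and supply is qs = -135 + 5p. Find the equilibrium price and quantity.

Set qd = qs: 468 - 3.5p = -135 + 5p.
603 = 8.5p, so p* = 1206/17.
q* = 468 − 3.5(1206/17) = 3735/17.

p* = 1206/17, q* = 3735/17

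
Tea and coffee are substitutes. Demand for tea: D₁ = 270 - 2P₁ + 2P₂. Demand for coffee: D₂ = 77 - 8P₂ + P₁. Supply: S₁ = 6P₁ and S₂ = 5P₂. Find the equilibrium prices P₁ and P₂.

P₁ = 1832/51, P₂ = 443/51

Market 1: 270 - 2P₁ + 2P₂ = 6P₁ → 8P₁ - 2P₂ = 270.
Market 2: 13P₂ - P₁ = 77.
Eliminating P₂: 13×(1) + 2×(2) gives 102P₁ = 3664, so P₁ = 1832/51.
Back-substitute into (2): P₂ = (77 + 1×1832/51) / 13 = 443/51.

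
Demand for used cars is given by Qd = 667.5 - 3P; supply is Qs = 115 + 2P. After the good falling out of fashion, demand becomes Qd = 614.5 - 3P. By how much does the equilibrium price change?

Original equilibrium: P* = 110.5, Q* = 336.
New equilibrium: 614.5 - 3P = 115 + 2P, so 499.5 = 5P and P' = 99.9; Q' = 614.5 − 3(99.9) = 314.8.
Change in price: 99.9 − 110.5 = -10.6.

ΔP = -10.6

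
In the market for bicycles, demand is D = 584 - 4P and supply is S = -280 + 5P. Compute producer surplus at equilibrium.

Producer surplus = 4000

Equilibrium: 584 - 4P = -280 + 5P gives P* = 96, Q* = 200.
Supply starts at P = 56 (where S = 0).
PS = ½(96 − 56)(200) = 4000.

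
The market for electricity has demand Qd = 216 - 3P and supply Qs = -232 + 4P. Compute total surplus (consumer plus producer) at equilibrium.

Total surplus = 168

Equilibrium: 216 - 3P = -232 + 4P gives P* = 64, Q* = 24.
Demand choke price: P = 72; supply starts at P = 58.
CS = ½(72 − 64)(24) = 96; PS = ½(64 − 58)(24) = 72.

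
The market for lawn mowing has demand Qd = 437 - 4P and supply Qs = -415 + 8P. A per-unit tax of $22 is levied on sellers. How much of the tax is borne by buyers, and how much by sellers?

Pre-tax equilibrium: P* = 71, Q* = 153.
Tax on sellers shifts supply to Qs = -415 + 8(P − 22) = -591 + 8P.
437 - 4P = -591 + 8P gives buyer price Pb = 257/3; sellers receive Ps = 257/3 − 22 = 191/3.
New quantity: Q = 437 − 4(257/3) = 283/3.
Buyer burden = 257/3 − 71 = 44/3; seller burden = 71 − 191/3 = 22/3.

Buyers bear 44/3, sellers bear 22/3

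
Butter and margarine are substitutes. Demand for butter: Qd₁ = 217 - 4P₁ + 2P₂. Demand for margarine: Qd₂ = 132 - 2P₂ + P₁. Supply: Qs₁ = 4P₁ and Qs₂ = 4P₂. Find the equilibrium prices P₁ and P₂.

Market 1: 217 - 4P₁ + 2P₂ = 4P₁ → 8P₁ - 2P₂ = 217.
Market 2: 6P₂ - P₁ = 132.
Eliminating P₂: 6×(1) + 2×(2) gives 46P₁ = 1566, so P₁ = 783/23.
Back-substitute into (2): P₂ = (132 + 1×783/23) / 6 = 1273/46.

P₁ = 783/23, P₂ = 1273/46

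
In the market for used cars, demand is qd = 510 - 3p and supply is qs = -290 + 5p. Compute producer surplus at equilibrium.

Equilibrium: 510 - 3p = -290 + 5p gives p* = 100, q* = 210.
Supply starts at p = 58 (where qs = 0).
PS = ½(100 − 58)(210) = 4410.

Producer surplus = 4410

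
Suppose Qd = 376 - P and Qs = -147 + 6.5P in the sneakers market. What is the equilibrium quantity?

Set Qd = Qs: 376 - P = -147 + 6.5P.
523 = 7.5P, so P* = 1046/15.
Q* = 376 − 1(1046/15) = 4594/15.

Q* = 4594/15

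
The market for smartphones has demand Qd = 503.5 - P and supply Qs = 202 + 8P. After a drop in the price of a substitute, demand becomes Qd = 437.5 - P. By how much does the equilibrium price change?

Original equilibrium: P* = 33.5, Q* = 470.
New equilibrium: 437.5 - P = 202 + 8P, so 235.5 = 9P and P' = 157/6; Q' = 437.5 − 1(157/6) = 1234/3.
Change in price: 157/6 − 33.5 = -22/3.

ΔP = -22/3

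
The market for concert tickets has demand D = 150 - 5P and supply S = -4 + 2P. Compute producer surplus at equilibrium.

Equilibrium: 150 - 5P = -4 + 2P gives P* = 22, Q* = 40.
Supply starts at P = 2 (where S = 0).
PS = ½(22 − 2)(40) = 400.

Producer surplus = 400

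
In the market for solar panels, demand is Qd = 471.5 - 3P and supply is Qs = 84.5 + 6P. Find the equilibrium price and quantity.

P* = 43, Q* = 342.5

Set Qd = Qs: 471.5 - 3P = 84.5 + 6P.
387 = 9P, so P* = 43.
Q* = 471.5 − 3(43) = 342.5.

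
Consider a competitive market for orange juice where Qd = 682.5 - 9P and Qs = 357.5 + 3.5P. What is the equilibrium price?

P* = 26

Set Qd = Qs: 682.5 - 9P = 357.5 + 3.5P.
325 = 12.5P, so P* = 26.
Q* = 682.5 − 9(26) = 448.5.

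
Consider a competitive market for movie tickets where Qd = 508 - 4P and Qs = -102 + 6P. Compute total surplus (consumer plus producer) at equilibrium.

Total surplus = 14520

Equilibrium: 508 - 4P = -102 + 6P gives P* = 61, Q* = 264.
Demand choke price: P = 127; supply starts at P = 17.
CS = ½(127 − 61)(264) = 8712; PS = ½(61 − 17)(264) = 5808.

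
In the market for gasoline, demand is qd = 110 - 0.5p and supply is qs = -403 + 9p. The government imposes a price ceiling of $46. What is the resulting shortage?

Shortage = 76

Equilibrium price would be p* = 54, so the ceiling at 46 binds.
At p = 46: qd = 110 − 0.5(46) = 87, qs = -403 + 9(46) = 11.
Shortage = 87 − 11 = 76.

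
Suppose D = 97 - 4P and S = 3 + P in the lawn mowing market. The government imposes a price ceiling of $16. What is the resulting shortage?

Equilibrium price would be P* = 18.8, so the ceiling at 16 binds.
At P = 16: D = 97 − 4(16) = 33, S = 3 + 1(16) = 19.
Shortage = 33 − 19 = 14.

Shortage = 14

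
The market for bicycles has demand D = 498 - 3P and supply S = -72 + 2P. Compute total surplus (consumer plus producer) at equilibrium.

Total surplus = 10140

Equilibrium: 498 - 3P = -72 + 2P gives P* = 114, Q* = 156.
Demand choke price: P = 166; supply starts at P = 36.
CS = ½(166 − 114)(156) = 4056; PS = ½(114 − 36)(156) = 6084.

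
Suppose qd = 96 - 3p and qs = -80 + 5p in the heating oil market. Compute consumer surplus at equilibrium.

Equilibrium: 96 - 3p = -80 + 5p gives p* = 22, q* = 30.
Demand choke price (qd = 0): p = 32.
CS = ½(32 − 22)(30) = 150.

Consumer surplus = 150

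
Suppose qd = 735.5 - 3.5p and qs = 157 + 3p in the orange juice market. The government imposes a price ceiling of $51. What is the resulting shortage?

Shortage = 247

Equilibrium price would be p* = 89, so the ceiling at 51 binds.
At p = 51: qd = 735.5 − 3.5(51) = 557, qs = 157 + 3(51) = 310.
Shortage = 557 − 310 = 247.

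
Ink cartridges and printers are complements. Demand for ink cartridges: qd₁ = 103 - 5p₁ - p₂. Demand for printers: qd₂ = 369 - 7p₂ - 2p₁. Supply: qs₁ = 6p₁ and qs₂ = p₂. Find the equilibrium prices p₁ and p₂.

p₁ = 455/86, p₂ = 3853/86

Market 1: 103 - 5p₁ - p₂ = 6p₁ → 11p₁ + p₂ = 103.
Market 2: 8p₂ + 2p₁ = 369.
Eliminating p₂: 8×(1) − 1×(2) gives 86p₁ = 455, so p₁ = 455/86.
Back-substitute into (2): p₂ = (369 − 2×455/86) / 8 = 3853/86.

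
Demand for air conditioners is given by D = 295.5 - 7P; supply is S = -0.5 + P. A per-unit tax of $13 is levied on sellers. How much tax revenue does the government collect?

Pre-tax equilibrium: P* = 37, Q* = 36.5.
Tax on sellers shifts supply to S = -0.5 + 1(P − 13) = -13.5 + P.
295.5 - 7P = -13.5 + P gives buyer price Pb = 38.625; sellers receive Ps = 38.625 − 13 = 25.625.
New quantity: Q = 295.5 − 7(38.625) = 25.125.
Revenue = 13 × 25.125 = 326.625.

Tax revenue = 326.625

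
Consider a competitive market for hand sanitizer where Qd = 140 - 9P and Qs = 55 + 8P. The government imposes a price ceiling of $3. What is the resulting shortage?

Equilibrium price would be P* = 5, so the ceiling at 3 binds.
At P = 3: Qd = 140 − 9(3) = 113, Qs = 55 + 8(3) = 79.
Shortage = 113 − 79 = 34.

Shortage = 34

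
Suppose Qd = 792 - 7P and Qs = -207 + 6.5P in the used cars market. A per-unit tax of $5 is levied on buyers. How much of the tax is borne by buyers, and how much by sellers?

Pre-tax equilibrium: P* = 74, Q* = 274.
Tax on buyers shifts demand to Qd = 792 − 7(P + 5) = 757 - 7P.
757 - 7P = -207 + 6.5P gives seller price Ps = 1928/27; buyers pay Pb = 1928/27 + 5 = 2063/27.
New quantity: Q = 792 − 7(2063/27) = 6943/27.
Buyer burden = 2063/27 − 74 = 65/27; seller burden = 74 − 1928/27 = 70/27.

Buyers bear 65/27, sellers bear 70/27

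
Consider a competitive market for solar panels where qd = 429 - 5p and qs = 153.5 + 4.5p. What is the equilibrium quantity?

q* = 284

Set qd = qs: 429 - 5p = 153.5 + 4.5p.
275.5 = 9.5p, so p* = 29.
q* = 429 − 5(29) = 284.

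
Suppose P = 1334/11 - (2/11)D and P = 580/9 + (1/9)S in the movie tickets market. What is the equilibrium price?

P* = 86

Set the two price expressions equal: 1334/11 - (2/11)Q = 580/9 + (1/9)Q.
5626/99 = (29/99)Q, so Q* = 194.
P* = 1334/11 − (2/11)(194) = 86.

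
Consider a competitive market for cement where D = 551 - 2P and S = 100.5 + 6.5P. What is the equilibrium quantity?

Q* = 445

Set D = S: 551 - 2P = 100.5 + 6.5P.
450.5 = 8.5P, so P* = 53.
Q* = 551 − 2(53) = 445.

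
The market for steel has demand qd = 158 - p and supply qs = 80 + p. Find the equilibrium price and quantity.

p* = 39, q* = 119

Set qd = qs: 158 - p = 80 + p.
78 = 2p, so p* = 39.
q* = 158 − 1(39) = 119.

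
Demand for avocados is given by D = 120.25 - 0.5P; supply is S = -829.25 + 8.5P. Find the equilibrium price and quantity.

Set D = S: 120.25 - 0.5P = -829.25 + 8.5P.
949.5 = 9P, so P* = 105.5.
Q* = 120.25 − 0.5(105.5) = 67.5.

P* = 105.5, Q* = 67.5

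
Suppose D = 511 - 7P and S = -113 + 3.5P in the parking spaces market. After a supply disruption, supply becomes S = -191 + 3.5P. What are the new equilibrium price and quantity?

P' = 468/7, Q' = 43

Original equilibrium: P* = 416/7, Q* = 95.
New equilibrium: 511 - 7P = -191 + 3.5P, so 702 = 10.5P and P' = 468/7; Q' = 511 − 7(468/7) = 43.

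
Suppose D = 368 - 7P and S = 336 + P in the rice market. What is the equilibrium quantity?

Set D = S: 368 - 7P = 336 + P.
32 = 8P, so P* = 4.
Q* = 368 − 7(4) = 340.

Q* = 340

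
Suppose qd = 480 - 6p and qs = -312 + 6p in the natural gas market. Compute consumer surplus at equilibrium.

Equilibrium: 480 - 6p = -312 + 6p gives p* = 66, q* = 84.
Demand choke price (qd = 0): p = 80.
CS = ½(80 − 66)(84) = 588.

Consumer surplus = 588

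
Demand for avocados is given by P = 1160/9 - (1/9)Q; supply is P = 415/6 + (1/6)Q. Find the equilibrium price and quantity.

P* = 105, Q* = 215

Set the two price expressions equal: 1160/9 - (1/9)Q = 415/6 + (1/6)Q.
1075/18 = (5/18)Q, so Q* = 215.
P* = 1160/9 − (1/9)(215) = 105.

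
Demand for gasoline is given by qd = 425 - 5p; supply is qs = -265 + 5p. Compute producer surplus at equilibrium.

Producer surplus = 640

Equilibrium: 425 - 5p = -265 + 5p gives p* = 69, q* = 80.
Supply starts at p = 53 (where qs = 0).
PS = ½(69 − 53)(80) = 640.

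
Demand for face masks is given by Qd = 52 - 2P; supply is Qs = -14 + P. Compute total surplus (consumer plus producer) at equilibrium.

Equilibrium: 52 - 2P = -14 + P gives P* = 22, Q* = 8.
Demand choke price: P = 26; supply starts at P = 14.
CS = ½(26 − 22)(8) = 16; PS = ½(22 − 14)(8) = 32.

Total surplus = 48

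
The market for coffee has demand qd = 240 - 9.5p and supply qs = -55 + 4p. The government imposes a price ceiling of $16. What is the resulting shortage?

Shortage = 79

Equilibrium price would be p* = 590/27, so the ceiling at 16 binds.
At p = 16: qd = 240 − 9.5(16) = 88, qs = -55 + 4(16) = 9.
Shortage = 88 − 9 = 79.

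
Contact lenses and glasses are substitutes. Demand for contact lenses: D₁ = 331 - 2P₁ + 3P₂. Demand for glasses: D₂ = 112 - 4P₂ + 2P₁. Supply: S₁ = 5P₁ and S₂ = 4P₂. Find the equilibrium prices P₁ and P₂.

Market 1: 331 - 2P₁ + 3P₂ = 5P₁ → 7P₁ - 3P₂ = 331.
Market 2: 8P₂ - 2P₁ = 112.
Eliminating P₂: 8×(1) + 3×(2) gives 50P₁ = 2984, so P₁ = 59.68.
Back-substitute into (2): P₂ = (112 + 2×59.68) / 8 = 28.92.

P₁ = 59.68, P₂ = 28.92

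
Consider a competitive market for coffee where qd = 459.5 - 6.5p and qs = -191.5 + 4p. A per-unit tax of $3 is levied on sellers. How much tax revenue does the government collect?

Tax revenue = 2061/14

Pre-tax equilibrium: p* = 62, q* = 56.5.
Tax on sellers shifts supply to qs = -191.5 + 4(p − 3) = -203.5 + 4p.
459.5 - 6.5p = -203.5 + 4p gives buyer price pb = 442/7; sellers receive ps = 442/7 − 3 = 421/7.
New quantity: q = 459.5 − 6.5(442/7) = 687/14.
Revenue = 3 × 687/14 = 2061/14.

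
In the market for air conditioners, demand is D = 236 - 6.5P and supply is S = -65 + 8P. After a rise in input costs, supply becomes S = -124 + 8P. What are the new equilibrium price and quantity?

Original equilibrium: P* = 602/29, Q* = 2931/29.
New equilibrium: 236 - 6.5P = -124 + 8P, so 360 = 14.5P and P' = 720/29; Q' = 236 − 6.5(720/29) = 2164/29.

P' = 720/29, Q' = 2164/29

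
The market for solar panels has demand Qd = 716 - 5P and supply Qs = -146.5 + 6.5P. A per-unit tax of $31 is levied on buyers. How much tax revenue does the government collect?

Pre-tax equilibrium: P* = 75, Q* = 341.
Tax on buyers shifts demand to Qd = 716 − 5(P + 31) = 561 - 5P.
561 - 5P = -146.5 + 6.5P gives seller price Ps = 1415/23; buyers pay Pb = 1415/23 + 31 = 2128/23.
New quantity: Q = 716 − 5(2128/23) = 5828/23.
Revenue = 31 × 5828/23 = 180668/23.

Tax revenue = 180668/23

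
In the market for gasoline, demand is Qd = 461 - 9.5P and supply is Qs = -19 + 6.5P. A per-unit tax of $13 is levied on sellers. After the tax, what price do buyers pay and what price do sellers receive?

Buyers pay $35.28125, sellers receive $22.28125

Pre-tax equilibrium: P* = 30, Q* = 176.
Tax on sellers shifts supply to Qs = -19 + 6.5(P − 13) = -103.5 + 6.5P.
461 - 9.5P = -103.5 + 6.5P gives buyer price Pb = 35.28125; sellers receive Ps = 35.28125 − 13 = 22.28125.
New quantity: Q = 461 − 9.5(35.28125) = 125.828125.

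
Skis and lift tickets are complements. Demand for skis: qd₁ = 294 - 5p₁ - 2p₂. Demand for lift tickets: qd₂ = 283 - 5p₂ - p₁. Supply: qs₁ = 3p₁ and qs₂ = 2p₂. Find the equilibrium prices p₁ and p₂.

p₁ = 746/27, p₂ = 985/27

Market 1: 294 - 5p₁ - 2p₂ = 3p₁ → 8p₁ + 2p₂ = 294.
Market 2: 7p₂ + p₁ = 283.
Eliminating p₂: 7×(1) − 2×(2) gives 54p₁ = 1492, so p₁ = 746/27.
Back-substitute into (2): p₂ = (283 − 1×746/27) / 7 = 985/27.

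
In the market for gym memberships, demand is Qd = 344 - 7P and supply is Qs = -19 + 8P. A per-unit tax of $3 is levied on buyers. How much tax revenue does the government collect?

Pre-tax equilibrium: P* = 24.2, Q* = 174.6.
Tax on buyers shifts demand to Qd = 344 − 7(P + 3) = 323 - 7P.
323 - 7P = -19 + 8P gives seller price Ps = 22.8; buyers pay Pb = 22.8 + 3 = 25.8.
New quantity: Q = 344 − 7(25.8) = 163.4.
Revenue = 3 × 163.4 = 490.2.

Tax revenue = 490.2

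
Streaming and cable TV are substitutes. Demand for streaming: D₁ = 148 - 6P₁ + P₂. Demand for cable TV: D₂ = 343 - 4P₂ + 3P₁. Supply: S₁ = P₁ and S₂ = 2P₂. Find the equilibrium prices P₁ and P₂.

P₁ = 1231/39, P₂ = 2845/39

Market 1: 148 - 6P₁ + P₂ = P₁ → 7P₁ - P₂ = 148.
Market 2: 6P₂ - 3P₁ = 343.
Eliminating P₂: 6×(1) + 1×(2) gives 39P₁ = 1231, so P₁ = 1231/39.
Back-substitute into (2): P₂ = (343 + 3×1231/39) / 6 = 2845/39.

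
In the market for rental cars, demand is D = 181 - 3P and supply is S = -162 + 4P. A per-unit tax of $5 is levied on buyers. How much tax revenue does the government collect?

Tax revenue = 890/7

Pre-tax equilibrium: P* = 49, Q* = 34.
Tax on buyers shifts demand to D = 181 − 3(P + 5) = 166 - 3P.
166 - 3P = -162 + 4P gives seller price Ps = 328/7; buyers pay Pb = 328/7 + 5 = 363/7.
New quantity: Q = 181 − 3(363/7) = 178/7.
Revenue = 5 × 178/7 = 890/7.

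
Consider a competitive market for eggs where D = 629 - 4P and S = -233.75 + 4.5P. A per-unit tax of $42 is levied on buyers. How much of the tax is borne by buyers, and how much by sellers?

Buyers bear 378/17, sellers bear 336/17

Pre-tax equilibrium: P* = 101.5, Q* = 223.
Tax on buyers shifts demand to D = 629 − 4(P + 42) = 461 - 4P.
461 - 4P = -233.75 + 4.5P gives seller price Ps = 2779/34; buyers pay Pb = 2779/34 + 42 = 4207/34.
New quantity: Q = 629 − 4(4207/34) = 2279/17.
Buyer burden = 4207/34 − 101.5 = 378/17; seller burden = 101.5 − 2779/34 = 336/17.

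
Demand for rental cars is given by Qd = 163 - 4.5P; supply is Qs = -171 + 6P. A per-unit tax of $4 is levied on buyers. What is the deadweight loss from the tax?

Pre-tax equilibrium: P* = 668/21, Q* = 139/7.
Tax on buyers shifts demand to Qd = 163 − 4.5(P + 4) = 145 - 4.5P.
145 - 4.5P = -171 + 6P gives seller price Ps = 632/21; buyers pay Pb = 632/21 + 4 = 716/21.
New quantity: Q = 163 − 4.5(716/21) = 67/7.
DWL = ½ × 4 × (139/7 − 67/7) = 144/7.

Deadweight loss = 144/7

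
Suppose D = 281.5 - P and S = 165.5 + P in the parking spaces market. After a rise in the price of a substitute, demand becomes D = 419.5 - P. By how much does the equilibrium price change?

ΔP = 69

Original equilibrium: P* = 58, Q* = 223.5.
New equilibrium: 419.5 - P = 165.5 + P, so 254 = 2P and P' = 127; Q' = 419.5 − 1(127) = 292.5.
Change in price: 127 − 58 = 69.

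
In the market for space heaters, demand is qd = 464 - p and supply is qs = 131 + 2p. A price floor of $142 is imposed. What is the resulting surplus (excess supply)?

Equilibrium price would be p* = 111, so the floor at 142 binds.
At p = 142: qd = 322, qs = 415.
Surplus = 415 − 322 = 93.

Surplus = 93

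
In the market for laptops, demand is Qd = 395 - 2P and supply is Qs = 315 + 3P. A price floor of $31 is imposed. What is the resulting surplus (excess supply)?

Surplus = 75

Equilibrium price would be P* = 16, so the floor at 31 binds.
At P = 31: Qd = 333, Qs = 408.
Surplus = 408 − 333 = 75.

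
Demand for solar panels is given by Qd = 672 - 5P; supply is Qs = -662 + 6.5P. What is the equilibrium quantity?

Set Qd = Qs: 672 - 5P = -662 + 6.5P.
1334 = 11.5P, so P* = 116.
Q* = 672 − 5(116) = 92.

Q* = 92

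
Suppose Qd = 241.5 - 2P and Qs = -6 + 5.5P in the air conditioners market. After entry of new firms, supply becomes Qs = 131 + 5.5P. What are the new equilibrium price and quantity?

P' = 221/15, Q' = 6361/30

Original equilibrium: P* = 33, Q* = 175.5.
New equilibrium: 241.5 - 2P = 131 + 5.5P, so 110.5 = 7.5P and P' = 221/15; Q' = 241.5 − 2(221/15) = 6361/30.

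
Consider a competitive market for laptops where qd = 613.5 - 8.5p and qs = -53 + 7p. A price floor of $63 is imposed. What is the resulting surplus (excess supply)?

Surplus = 310

Equilibrium price would be p* = 43, so the floor at 63 binds.
At p = 63: qd = 78, qs = 388.
Surplus = 388 − 78 = 310.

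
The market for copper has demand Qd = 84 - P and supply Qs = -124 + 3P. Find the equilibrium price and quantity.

Set Qd = Qs: 84 - P = -124 + 3P.
208 = 4P, so P* = 52.
Q* = 84 − 1(52) = 32.

P* = 52, Q* = 32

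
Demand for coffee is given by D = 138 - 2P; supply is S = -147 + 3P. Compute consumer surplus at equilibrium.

Equilibrium: 138 - 2P = -147 + 3P gives P* = 57, Q* = 24.
Demand choke price (D = 0): P = 69.
CS = ½(69 − 57)(24) = 144.

Consumer surplus = 144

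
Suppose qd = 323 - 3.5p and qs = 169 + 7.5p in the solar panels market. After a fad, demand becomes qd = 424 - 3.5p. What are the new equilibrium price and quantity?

Original equilibrium: p* = 14, q* = 274.
New equilibrium: 424 - 3.5p = 169 + 7.5p, so 255 = 11p and p' = 255/11; q' = 424 − 3.5(255/11) = 7543/22.

p' = 255/11, q' = 7543/22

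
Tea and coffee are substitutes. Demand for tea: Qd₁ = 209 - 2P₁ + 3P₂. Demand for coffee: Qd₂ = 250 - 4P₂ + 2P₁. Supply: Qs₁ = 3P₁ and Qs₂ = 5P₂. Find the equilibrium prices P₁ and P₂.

Market 1: 209 - 2P₁ + 3P₂ = 3P₁ → 5P₁ - 3P₂ = 209.
Market 2: 9P₂ - 2P₁ = 250.
Eliminating P₂: 9×(1) + 3×(2) gives 39P₁ = 2631, so P₁ = 877/13.
Back-substitute into (2): P₂ = (250 + 2×877/13) / 9 = 556/13.

P₁ = 877/13, P₂ = 556/13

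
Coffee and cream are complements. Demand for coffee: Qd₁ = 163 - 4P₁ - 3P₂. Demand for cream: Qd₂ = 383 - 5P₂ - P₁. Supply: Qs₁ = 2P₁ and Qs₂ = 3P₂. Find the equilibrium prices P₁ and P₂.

Market 1: 163 - 4P₁ - 3P₂ = 2P₁ → 6P₁ + 3P₂ = 163.
Market 2: 8P₂ + P₁ = 383.
Eliminating P₂: 8×(1) − 3×(2) gives 45P₁ = 155, so P₁ = 31/9.
Back-substitute into (2): P₂ = (383 − 1×31/9) / 8 = 427/9.

P₁ = 31/9, P₂ = 427/9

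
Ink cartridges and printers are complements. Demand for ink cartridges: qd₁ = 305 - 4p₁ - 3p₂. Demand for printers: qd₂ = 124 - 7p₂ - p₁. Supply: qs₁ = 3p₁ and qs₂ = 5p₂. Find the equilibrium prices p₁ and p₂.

p₁ = 1096/27, p₂ = 563/81

Market 1: 305 - 4p₁ - 3p₂ = 3p₁ → 7p₁ + 3p₂ = 305.
Market 2: 12p₂ + p₁ = 124.
Eliminating p₂: 12×(1) − 3×(2) gives 81p₁ = 3288, so p₁ = 1096/27.
Back-substitute into (2): p₂ = (124 − 1×1096/27) / 12 = 563/81.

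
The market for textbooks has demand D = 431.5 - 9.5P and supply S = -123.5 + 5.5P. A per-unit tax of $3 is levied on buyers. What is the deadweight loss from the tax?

Pre-tax equilibrium: P* = 37, Q* = 80.
Tax on buyers shifts demand to D = 431.5 − 9.5(P + 3) = 403 - 9.5P.
403 - 9.5P = -123.5 + 5.5P gives seller price Ps = 35.1; buyers pay Pb = 35.1 + 3 = 38.1.
New quantity: Q = 431.5 − 9.5(38.1) = 69.55.
DWL = ½ × 3 × (80 − 69.55) = 15.675.

Deadweight loss = 15.675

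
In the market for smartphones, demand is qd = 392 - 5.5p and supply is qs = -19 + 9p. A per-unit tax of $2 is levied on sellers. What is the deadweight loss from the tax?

Pre-tax equilibrium: p* = 822/29, q* = 6847/29.
Tax on sellers shifts supply to qs = -19 + 9(p − 2) = -37 + 9p.
392 - 5.5p = -37 + 9p gives buyer price pb = 858/29; sellers receive ps = 858/29 − 2 = 800/29.
New quantity: q = 392 − 5.5(858/29) = 6649/29.
DWL = ½ × 2 × (6847/29 − 6649/29) = 198/29.

Deadweight loss = 198/29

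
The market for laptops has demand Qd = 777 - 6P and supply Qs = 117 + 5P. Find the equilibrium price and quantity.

Set Qd = Qs: 777 - 6P = 117 + 5P.
660 = 11P, so P* = 60.
Q* = 777 − 6(60) = 417.

P* = 60, Q* = 417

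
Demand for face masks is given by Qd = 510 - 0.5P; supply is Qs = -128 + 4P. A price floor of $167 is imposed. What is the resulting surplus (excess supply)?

Surplus = 113.5

Equilibrium price would be P* = 1276/9, so the floor at 167 binds.
At P = 167: Qd = 426.5, Qs = 540.
Surplus = 540 − 426.5 = 113.5.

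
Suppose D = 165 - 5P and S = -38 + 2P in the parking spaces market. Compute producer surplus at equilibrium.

Equilibrium: 165 - 5P = -38 + 2P gives P* = 29, Q* = 20.
Supply starts at P = 19 (where S = 0).
PS = ½(29 − 19)(20) = 100.

Producer surplus = 100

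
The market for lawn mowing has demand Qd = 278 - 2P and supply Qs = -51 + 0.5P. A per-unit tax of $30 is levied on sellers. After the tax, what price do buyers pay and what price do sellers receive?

Pre-tax equilibrium: P* = 131.6, Q* = 14.8.
Tax on sellers shifts supply to Qs = -51 + 0.5(P − 30) = -66 + 0.5P.
278 - 2P = -66 + 0.5P gives buyer price Pb = 137.6; sellers receive Ps = 137.6 − 30 = 107.6.
New quantity: Q = 278 − 2(137.6) = 2.8.

Buyers pay $137.6, sellers receive $107.6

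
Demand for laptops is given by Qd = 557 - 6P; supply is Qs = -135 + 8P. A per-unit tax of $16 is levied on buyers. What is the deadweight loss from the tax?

Deadweight loss = 3072/7

Pre-tax equilibrium: P* = 346/7, Q* = 1823/7.
Tax on buyers shifts demand to Qd = 557 − 6(P + 16) = 461 - 6P.
461 - 6P = -135 + 8P gives seller price Ps = 298/7; buyers pay Pb = 298/7 + 16 = 410/7.
New quantity: Q = 557 − 6(410/7) = 1439/7.
DWL = ½ × 16 × (1823/7 − 1439/7) = 3072/7.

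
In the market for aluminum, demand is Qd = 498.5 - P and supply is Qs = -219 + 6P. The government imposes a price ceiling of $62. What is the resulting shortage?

Shortage = 283.5

Equilibrium price would be P* = 102.5, so the ceiling at 62 binds.
At P = 62: Qd = 498.5 − 1(62) = 436.5, Qs = -219 + 6(62) = 153.
Shortage = 436.5 − 153 = 283.5.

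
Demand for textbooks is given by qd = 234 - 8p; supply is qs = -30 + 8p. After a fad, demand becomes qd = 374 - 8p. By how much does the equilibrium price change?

Δp = 8.75

Original equilibrium: p* = 16.5, q* = 102.
New equilibrium: 374 - 8p = -30 + 8p, so 404 = 16p and p' = 25.25; q' = 374 − 8(25.25) = 172.
Change in price: 25.25 − 16.5 = 8.75.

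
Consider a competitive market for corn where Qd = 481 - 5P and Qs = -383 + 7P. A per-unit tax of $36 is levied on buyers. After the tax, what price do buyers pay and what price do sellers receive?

Buyers pay $93, sellers receive $57

Pre-tax equilibrium: P* = 72, Q* = 121.
Tax on buyers shifts demand to Qd = 481 − 5(P + 36) = 301 - 5P.
301 - 5P = -383 + 7P gives seller price Ps = 57; buyers pay Pb = 57 + 36 = 93.
New quantity: Q = 481 − 5(93) = 16.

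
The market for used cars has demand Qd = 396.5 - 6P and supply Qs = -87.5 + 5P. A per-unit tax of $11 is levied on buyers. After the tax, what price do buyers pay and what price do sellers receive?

Buyers pay $49, sellers receive $38

Pre-tax equilibrium: P* = 44, Q* = 132.5.
Tax on buyers shifts demand to Qd = 396.5 − 6(P + 11) = 330.5 - 6P.
330.5 - 6P = -87.5 + 5P gives seller price Ps = 38; buyers pay Pb = 38 + 11 = 49.
New quantity: Q = 396.5 − 6(49) = 102.5.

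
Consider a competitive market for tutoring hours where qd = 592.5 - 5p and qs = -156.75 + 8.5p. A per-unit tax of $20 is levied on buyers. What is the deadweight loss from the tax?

Deadweight loss = 17000/27

Pre-tax equilibrium: p* = 55.5, q* = 315.
Tax on buyers shifts demand to qd = 592.5 − 5(p + 20) = 492.5 - 5p.
492.5 - 5p = -156.75 + 8.5p gives seller price ps = 2597/54; buyers pay pb = 2597/54 + 20 = 3677/54.
New quantity: q = 592.5 − 5(3677/54) = 6805/27.
DWL = ½ × 20 × (315 − 6805/27) = 17000/27.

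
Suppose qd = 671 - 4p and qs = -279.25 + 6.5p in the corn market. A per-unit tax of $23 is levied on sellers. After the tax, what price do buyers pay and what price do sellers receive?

Buyers pay 4399/42, sellers receive 3433/42

Pre-tax equilibrium: p* = 90.5, q* = 309.
Tax on sellers shifts supply to qs = -279.25 + 6.5(p − 23) = -428.75 + 6.5p.
671 - 4p = -428.75 + 6.5p gives buyer price pb = 4399/42; sellers receive ps = 4399/42 − 23 = 3433/42.
New quantity: q = 671 − 4(4399/42) = 5293/21.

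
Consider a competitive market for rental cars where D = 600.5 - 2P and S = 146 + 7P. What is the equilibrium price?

Set D = S: 600.5 - 2P = 146 + 7P.
454.5 = 9P, so P* = 50.5.
Q* = 600.5 − 2(50.5) = 499.5.

P* = 50.5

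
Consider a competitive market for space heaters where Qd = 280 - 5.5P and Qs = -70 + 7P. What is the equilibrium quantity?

Q* = 126

Set Qd = Qs: 280 - 5.5P = -70 + 7P.
350 = 12.5P, so P* = 28.
Q* = 280 − 5.5(28) = 126.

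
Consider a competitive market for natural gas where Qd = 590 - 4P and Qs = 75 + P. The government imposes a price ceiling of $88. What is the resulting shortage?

Shortage = 75

Equilibrium price would be P* = 103, so the ceiling at 88 binds.
At P = 88: Qd = 590 − 4(88) = 238, Qs = 75 + 1(88) = 163.
Shortage = 238 − 163 = 75.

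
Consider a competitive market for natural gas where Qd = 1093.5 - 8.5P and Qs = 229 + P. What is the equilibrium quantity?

Q* = 320

Set Qd = Qs: 1093.5 - 8.5P = 229 + P.
864.5 = 9.5P, so P* = 91.
Q* = 1093.5 − 8.5(91) = 320.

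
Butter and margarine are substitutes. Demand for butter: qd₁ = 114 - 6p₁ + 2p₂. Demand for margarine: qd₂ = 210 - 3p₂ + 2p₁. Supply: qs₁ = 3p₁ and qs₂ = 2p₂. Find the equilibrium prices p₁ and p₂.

Market 1: 114 - 6p₁ + 2p₂ = 3p₁ → 9p₁ - 2p₂ = 114.
Market 2: 5p₂ - 2p₁ = 210.
Eliminating p₂: 5×(1) + 2×(2) gives 41p₁ = 990, so p₁ = 990/41.
Back-substitute into (2): p₂ = (210 + 2×990/41) / 5 = 2118/41.

p₁ = 990/41, p₂ = 2118/41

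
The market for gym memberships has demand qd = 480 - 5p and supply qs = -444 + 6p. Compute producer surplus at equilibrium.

Equilibrium: 480 - 5p = -444 + 6p gives p* = 84, q* = 60.
Supply starts at p = 74 (where qs = 0).
PS = ½(84 − 74)(60) = 300.

Producer surplus = 300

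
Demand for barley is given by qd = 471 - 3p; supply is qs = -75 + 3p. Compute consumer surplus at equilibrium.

Equilibrium: 471 - 3p = -75 + 3p gives p* = 91, q* = 198.
Demand choke price (qd = 0): p = 157.
CS = ½(157 − 91)(198) = 6534.

Consumer surplus = 6534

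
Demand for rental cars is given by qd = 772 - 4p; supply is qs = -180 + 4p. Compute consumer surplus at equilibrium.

Consumer surplus = 10952

Equilibrium: 772 - 4p = -180 + 4p gives p* = 119, q* = 296.
Demand choke price (qd = 0): p = 193.
CS = ½(193 − 119)(296) = 10952.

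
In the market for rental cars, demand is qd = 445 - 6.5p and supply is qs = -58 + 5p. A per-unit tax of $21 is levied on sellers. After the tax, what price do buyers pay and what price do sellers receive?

Pre-tax equilibrium: p* = 1006/23, q* = 3696/23.
Tax on sellers shifts supply to qs = -58 + 5(p − 21) = -163 + 5p.
445 - 6.5p = -163 + 5p gives buyer price pb = 1216/23; sellers receive ps = 1216/23 − 21 = 733/23.
New quantity: q = 445 − 6.5(1216/23) = 2331/23.

Buyers pay 1216/23, sellers receive 733/23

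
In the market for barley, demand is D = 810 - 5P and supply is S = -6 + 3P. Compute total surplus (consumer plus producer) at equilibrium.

Equilibrium: 810 - 5P = -6 + 3P gives P* = 102, Q* = 300.
Demand choke price: P = 162; supply starts at P = 2.
CS = ½(162 − 102)(300) = 9000; PS = ½(102 − 2)(300) = 15000.

Total surplus = 24000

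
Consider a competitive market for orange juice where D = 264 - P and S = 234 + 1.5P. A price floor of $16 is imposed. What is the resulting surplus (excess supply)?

Surplus = 10

Equilibrium price would be P* = 12, so the floor at 16 binds.
At P = 16: D = 248, S = 258.
Surplus = 258 − 248 = 10.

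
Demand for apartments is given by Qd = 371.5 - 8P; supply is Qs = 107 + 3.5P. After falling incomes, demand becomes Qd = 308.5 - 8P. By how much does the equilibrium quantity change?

ΔQ = -441/23

Original equilibrium: P* = 23, Q* = 187.5.
New equilibrium: 308.5 - 8P = 107 + 3.5P, so 201.5 = 11.5P and P' = 403/23; Q' = 308.5 − 8(403/23) = 7743/46.
Change in quantity: 7743/46 − 187.5 = -441/23.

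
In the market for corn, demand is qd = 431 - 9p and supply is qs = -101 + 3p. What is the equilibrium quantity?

q* = 32

Set qd = qs: 431 - 9p = -101 + 3p.
532 = 12p, so p* = 133/3.
q* = 431 − 9(133/3) = 32.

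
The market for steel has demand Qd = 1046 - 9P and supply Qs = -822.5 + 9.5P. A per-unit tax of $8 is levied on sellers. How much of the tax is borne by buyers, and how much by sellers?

Buyers bear 152/37, sellers bear 144/37

Pre-tax equilibrium: P* = 101, Q* = 137.
Tax on sellers shifts supply to Qs = -822.5 + 9.5(P − 8) = -898.5 + 9.5P.
1046 - 9P = -898.5 + 9.5P gives buyer price Pb = 3889/37; sellers receive Ps = 3889/37 − 8 = 3593/37.
New quantity: Q = 1046 − 9(3889/37) = 3701/37.
Buyer burden = 3889/37 − 101 = 152/37; seller burden = 101 − 3593/37 = 144/37.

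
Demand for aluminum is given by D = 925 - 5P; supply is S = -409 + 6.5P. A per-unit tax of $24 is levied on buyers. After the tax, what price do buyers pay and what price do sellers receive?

Pre-tax equilibrium: P* = 116, Q* = 345.
Tax on buyers shifts demand to D = 925 − 5(P + 24) = 805 - 5P.
805 - 5P = -409 + 6.5P gives seller price Ps = 2428/23; buyers pay Pb = 2428/23 + 24 = 2980/23.
New quantity: Q = 925 − 5(2980/23) = 6375/23.

Buyers pay 2980/23, sellers receive 2428/23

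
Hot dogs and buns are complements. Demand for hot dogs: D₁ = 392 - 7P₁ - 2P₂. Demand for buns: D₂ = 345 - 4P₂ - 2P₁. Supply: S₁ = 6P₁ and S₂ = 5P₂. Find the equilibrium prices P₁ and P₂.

Market 1: 392 - 7P₁ - 2P₂ = 6P₁ → 13P₁ + 2P₂ = 392.
Market 2: 9P₂ + 2P₁ = 345.
Eliminating P₂: 9×(1) − 2×(2) gives 113P₁ = 2838, so P₁ = 2838/113.
Back-substitute into (2): P₂ = (345 − 2×2838/113) / 9 = 3701/113.

P₁ = 2838/113, P₂ = 3701/113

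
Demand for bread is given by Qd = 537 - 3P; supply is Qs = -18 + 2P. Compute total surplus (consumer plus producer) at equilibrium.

Equilibrium: 537 - 3P = -18 + 2P gives P* = 111, Q* = 204.
Demand choke price: P = 179; supply starts at P = 9.
CS = ½(179 − 111)(204) = 6936; PS = ½(111 − 9)(204) = 10404.

Total surplus = 17340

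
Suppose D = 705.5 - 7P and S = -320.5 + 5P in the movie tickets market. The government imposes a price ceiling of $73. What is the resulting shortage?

Equilibrium price would be P* = 85.5, so the ceiling at 73 binds.
At P = 73: D = 705.5 − 7(73) = 194.5, S = -320.5 + 5(73) = 44.5.
Shortage = 194.5 − 44.5 = 150.

Shortage = 150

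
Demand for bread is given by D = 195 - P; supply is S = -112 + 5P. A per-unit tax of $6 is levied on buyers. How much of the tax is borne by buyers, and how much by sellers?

Buyers bear $5, sellers bear $1

Pre-tax equilibrium: P* = 307/6, Q* = 863/6.
Tax on buyers shifts demand to D = 195 − 1(P + 6) = 189 - P.
189 - P = -112 + 5P gives seller price Ps = 301/6; buyers pay Pb = 301/6 + 6 = 337/6.
New quantity: Q = 195 − 1(337/6) = 833/6.
Buyer burden = 337/6 − 307/6 = 5; seller burden = 307/6 − 301/6 = 1.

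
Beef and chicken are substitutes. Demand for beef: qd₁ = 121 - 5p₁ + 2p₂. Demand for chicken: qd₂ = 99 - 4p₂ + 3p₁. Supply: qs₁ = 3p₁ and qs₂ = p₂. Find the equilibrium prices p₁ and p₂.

Market 1: 121 - 5p₁ + 2p₂ = 3p₁ → 8p₁ - 2p₂ = 121.
Market 2: 5p₂ - 3p₁ = 99.
Eliminating p₂: 5×(1) + 2×(2) gives 34p₁ = 803, so p₁ = 803/34.
Back-substitute into (2): p₂ = (99 + 3×803/34) / 5 = 1155/34.

p₁ = 803/34, p₂ = 1155/34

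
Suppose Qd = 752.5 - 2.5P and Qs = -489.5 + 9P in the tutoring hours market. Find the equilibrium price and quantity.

P* = 108, Q* = 482.5

Set Qd = Qs: 752.5 - 2.5P = -489.5 + 9P.
1242 = 11.5P, so P* = 108.
Q* = 752.5 − 2.5(108) = 482.5.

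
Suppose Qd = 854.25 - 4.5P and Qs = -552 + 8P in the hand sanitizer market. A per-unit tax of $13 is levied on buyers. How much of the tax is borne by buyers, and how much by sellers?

Buyers bear $8.32, sellers bear $4.68

Pre-tax equilibrium: P* = 112.5, Q* = 348.
Tax on buyers shifts demand to Qd = 854.25 − 4.5(P + 13) = 795.75 - 4.5P.
795.75 - 4.5P = -552 + 8P gives seller price Ps = 107.82; buyers pay Pb = 107.82 + 13 = 120.82.
New quantity: Q = 854.25 − 4.5(120.82) = 310.56.
Buyer burden = 120.82 − 112.5 = 8.32; seller burden = 112.5 − 107.82 = 4.68.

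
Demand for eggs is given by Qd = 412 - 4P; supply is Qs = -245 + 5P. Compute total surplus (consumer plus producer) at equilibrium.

Total surplus = 3240

Equilibrium: 412 - 4P = -245 + 5P gives P* = 73, Q* = 120.
Demand choke price: P = 103; supply starts at P = 49.
CS = ½(103 − 73)(120) = 1800; PS = ½(73 − 49)(120) = 1440.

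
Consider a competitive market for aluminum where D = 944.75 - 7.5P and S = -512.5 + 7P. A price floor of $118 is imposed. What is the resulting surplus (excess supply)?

Surplus = 253.75

Equilibrium price would be P* = 100.5, so the floor at 118 binds.
At P = 118: D = 59.75, S = 313.5.
Surplus = 313.5 − 59.75 = 253.75.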